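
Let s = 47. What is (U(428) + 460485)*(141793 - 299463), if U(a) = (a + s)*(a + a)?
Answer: -136713291950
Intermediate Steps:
U(a) = 2*a*(47 + a) (U(a) = (a + 47)*(a + a) = (47 + a)*(2*a) = 2*a*(47 + a))
(U(428) + 460485)*(141793 - 299463) = (2*428*(47 + 428) + 460485)*(141793 - 299463) = (2*428*475 + 460485)*(-157670) = (406600 + 460485)*(-157670) = 867085*(-157670) = -136713291950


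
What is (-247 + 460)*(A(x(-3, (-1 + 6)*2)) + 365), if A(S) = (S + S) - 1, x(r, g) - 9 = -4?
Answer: 79662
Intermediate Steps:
x(r, g) = 5 (x(r, g) = 9 - 4 = 5)
A(S) = -1 + 2*S (A(S) = 2*S - 1 = -1 + 2*S)
(-247 + 460)*(A(x(-3, (-1 + 6)*2)) + 365) = (-247 + 460)*((-1 + 2*5) + 365) = 213*((-1 + 10) + 365) = 213*(9 + 365) = 213*374 = 79662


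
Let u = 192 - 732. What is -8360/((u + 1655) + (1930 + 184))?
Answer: -8360/3229 ≈ -2.5890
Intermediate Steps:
u = -540
-8360/((u + 1655) + (1930 + 184)) = -8360/((-540 + 1655) + (1930 + 184)) = -8360/(1115 + 2114) = -8360/3229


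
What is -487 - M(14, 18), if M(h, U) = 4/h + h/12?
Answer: -20515/42 ≈ -488.45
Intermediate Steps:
M(h, U) = 4/h + h/12 (M(h, U) = 4/h + h*(1/12) = 4/h + h/12)
-487 - M(14, 18) = -487 - (4/14 + (1/12)*14) = -487 - (4*(1/14) + 7/6) = -487 - (2/7 + 7/6) = -487 - 1*61/42 = -487 - 61/42 = -20515/42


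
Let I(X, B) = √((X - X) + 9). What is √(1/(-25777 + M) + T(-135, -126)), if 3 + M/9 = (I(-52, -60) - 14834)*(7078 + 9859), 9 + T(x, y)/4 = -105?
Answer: I*√2330631545531630442451/2260759627 ≈ 21.354*I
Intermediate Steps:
I(X, B) = 3 (I(X, B) = √(0 + 9) = √9 = 3)
T(x, y) = -456 (T(x, y) = -36 + 4*(-105) = -36 - 420 = -456)
M = -2260733850 (M = -27 + 9*((3 - 14834)*(7078 + 9859)) = -27 + 9*(-14831*16937) = -27 + 9*(-251192647) = -27 - 2260733823 = -2260733850)
√(1/(-25777 + M) + T(-135, -126)) = √(1/(-25777 - 2260733850) - 456) = √(1/(-2260759627) - 456) = √(-1/2260759627 - 456) = √(-1030906389913/2260759627) = I*√2330631545531630442451/2260759627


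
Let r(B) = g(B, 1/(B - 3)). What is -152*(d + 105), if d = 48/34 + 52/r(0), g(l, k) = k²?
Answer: -1484280/17 ≈ -87311.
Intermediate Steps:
r(B) = (-3 + B)⁻² (r(B) = (1/(B - 3))² = (1/(-3 + B))² = (-3 + B)⁻²)
d = 7980/17 (d = 48/34 + 52/((-3 + 0)⁻²) = 48*(1/34) + 52/((-3)⁻²) = 24/17 + 52/(⅑) = 24/17 + 52*9 = 24/17 + 468 = 7980/17 ≈ 469.41)
-152*(d + 105) = -152*(7980/17 + 105) = -152*9765/17 = -1*1484280/17 = -1484280/17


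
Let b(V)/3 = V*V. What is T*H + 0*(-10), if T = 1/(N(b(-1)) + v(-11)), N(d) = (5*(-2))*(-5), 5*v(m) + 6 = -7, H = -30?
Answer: -50/79 ≈ -0.63291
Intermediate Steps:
v(m) = -13/5 (v(m) = -6/5 + (⅕)*(-7) = -6/5 - 7/5 = -13/5)
b(V) = 3*V² (b(V) = 3*(V*V) = 3*V²)
N(d) = 50 (N(d) = -10*(-5) = 50)
T = 5/237 (T = 1/(50 - 13/5) = 1/(237/5) = 5/237 ≈ 0.021097)
T*H + 0*(-10) = (5/237)*(-30) + 0*(-10) = -50/79 + 0 = -50/79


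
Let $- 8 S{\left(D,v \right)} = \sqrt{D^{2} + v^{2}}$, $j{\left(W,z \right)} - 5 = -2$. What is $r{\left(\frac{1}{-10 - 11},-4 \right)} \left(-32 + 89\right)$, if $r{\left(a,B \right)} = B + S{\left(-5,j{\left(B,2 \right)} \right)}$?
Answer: $-228 - \frac{57 \sqrt{34}}{8} \approx -269.55$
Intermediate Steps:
$j{\left(W,z \right)} = 3$ ($j{\left(W,z \right)} = 5 - 2 = 3$)
$S{\left(D,v \right)} = - \frac{\sqrt{D^{2} + v^{2}}}{8}$
$r{\left(a,B \right)} = B - \frac{\sqrt{34}}{8}$ ($r{\left(a,B \right)} = B - \frac{\sqrt{\left(-5\right)^{2} + 3^{2}}}{8} = B - \frac{\sqrt{25 + 9}}{8} = B - \frac{\sqrt{34}}{8}$)
$r{\left(\frac{1}{-10 - 11},-4 \right)} \left(-32 + 89\right) = \left(-4 - \frac{\sqrt{34}}{8}\right) \left(-32 + 89\right) = \left(-4 - \frac{\sqrt{34}}{8}\right) 57 = -228 - \frac{57 \sqrt{34}}{8}$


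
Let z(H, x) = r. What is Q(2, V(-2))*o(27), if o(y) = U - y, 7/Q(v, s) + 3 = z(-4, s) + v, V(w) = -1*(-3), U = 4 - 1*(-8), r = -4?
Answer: 21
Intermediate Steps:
z(H, x) = -4
U = 12 (U = 4 + 8 = 12)
V(w) = 3
Q(v, s) = 7/(-7 + v) (Q(v, s) = 7/(-3 + (-4 + v)) = 7/(-7 + v))
o(y) = 12 - y
Q(2, V(-2))*o(27) = (7/(-7 + 2))*(12 - 1*27) = (7/(-5))*(12 - 27) = (7*(-⅕))*(-15) = -7/5*(-15) = 21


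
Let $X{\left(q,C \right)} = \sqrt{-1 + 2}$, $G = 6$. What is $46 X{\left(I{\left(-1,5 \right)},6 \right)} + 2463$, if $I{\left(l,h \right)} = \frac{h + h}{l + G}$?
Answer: $2509$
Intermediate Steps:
$I{\left(l,h \right)} = \frac{2 h}{6 + l}$ ($I{\left(l,h \right)} = \frac{h + h}{l + 6} = \frac{2 h}{6 + l}$)
$X{\left(q,C \right)} = 1$ ($X{\left(q,C \right)} = \sqrt{1} = 1$)
$46 X{\left(I{\left(-1,5 \right)},6 \right)} + 2463 = 46 \cdot 1 + 2463 = 46 + 2463 = 2509$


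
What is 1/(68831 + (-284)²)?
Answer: 1/149487 ≈ 6.6895e-6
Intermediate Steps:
1/(68831 + (-284)²) = 1/(68831 + 80656) = 1/149487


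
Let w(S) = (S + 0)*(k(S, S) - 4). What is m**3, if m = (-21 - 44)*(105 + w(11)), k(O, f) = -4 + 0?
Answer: -1349232625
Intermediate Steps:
k(O, f) = -4
w(S) = -8*S (w(S) = (S + 0)*(-4 - 4) = S*(-8) = -8*S)
m = -1105 (m = (-21 - 44)*(105 - 8*11) = -65*(105 - 88) = -65*17 = -1105)
m**3 = (-1105)**3 = -1349232625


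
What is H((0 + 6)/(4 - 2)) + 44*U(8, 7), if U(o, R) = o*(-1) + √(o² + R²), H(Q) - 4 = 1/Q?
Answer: -1043/3 + 44*√113 ≈ 120.06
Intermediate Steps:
H(Q) = 4 + 1/Q
U(o, R) = √(R² + o²) - o (U(o, R) = -o + √(R² + o²) = √(R² + o²) - o)
H((0 + 6)/(4 - 2)) + 44*U(8, 7) = (4 + 1/((0 + 6)/(4 - 2))) + 44*(√(7² + 8²) - 1*8) = (4 + 1/(6/2)) + 44*(√(49 + 64) - 8) = (4 + 1/(6*(½))) + 44*(√113 - 8) = (4 + 1/3) + 44*(-8 + √113) = (4 + ⅓) + (-352 + 44*√113) = 13/3 + (-352 + 44*√113) = -1043/3 + 44*√113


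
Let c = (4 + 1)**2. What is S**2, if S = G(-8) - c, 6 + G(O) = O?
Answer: 1521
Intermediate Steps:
G(O) = -6 + O
c = 25 (c = 5**2 = 25)
S = -39 (S = (-6 - 8) - 1*25 = -14 - 25 = -39)
S**2 = (-39)**2 = 1521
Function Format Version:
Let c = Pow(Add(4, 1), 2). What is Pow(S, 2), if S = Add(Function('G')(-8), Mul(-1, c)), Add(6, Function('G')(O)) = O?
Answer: 1521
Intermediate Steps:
Function('G')(O) = Add(-6, O)
c = 25 (c = Pow(5, 2) = 25)
S = -39 (S = Add(Add(-6, -8), Mul(-1, 25)) = Add(-14, -25) = -39)
Pow(S, 2) = Pow(-39, 2) = 1521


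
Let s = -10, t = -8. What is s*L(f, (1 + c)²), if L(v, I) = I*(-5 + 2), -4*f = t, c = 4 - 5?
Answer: 0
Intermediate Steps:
c = -1
f = 2 (f = -¼*(-8) = 2)
L(v, I) = -3*I (L(v, I) = I*(-3) = -3*I)
s*L(f, (1 + c)²) = -(-30)*(1 - 1)² = -(-30)*0² = -(-30)*0 = -10*0 = 0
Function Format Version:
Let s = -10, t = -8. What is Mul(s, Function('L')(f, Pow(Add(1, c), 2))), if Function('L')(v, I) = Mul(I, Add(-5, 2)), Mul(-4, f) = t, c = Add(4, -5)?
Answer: 0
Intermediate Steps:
c = -1
f = 2 (f = Mul(Rational(-1, 4), -8) = 2)
Function('L')(v, I) = Mul(-3, I) (Function('L')(v, I) = Mul(I, -3) = Mul(-3, I))
Mul(s, Function('L')(f, Pow(Add(1, c), 2))) = Mul(-10, Mul(-3, Pow(Add(1, -1), 2))) = Mul(-10, Mul(-3, Pow(0, 2))) = Mul(-10, Mul(-3, 0)) = Mul(-10, 0) = 0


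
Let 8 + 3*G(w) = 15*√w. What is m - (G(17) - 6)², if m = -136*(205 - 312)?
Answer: 126467/9 + 260*√17/3 ≈ 14409.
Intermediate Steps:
G(w) = -8/3 + 5*√w (G(w) = -8/3 + (15*√w)/3 = -8/3 + 5*√w)
m = 14552 (m = -136*(-107) = 14552)
m - (G(17) - 6)² = 14552 - ((-8/3 + 5*√17) - 6)² = 14552 - (-26/3 + 5*√17)²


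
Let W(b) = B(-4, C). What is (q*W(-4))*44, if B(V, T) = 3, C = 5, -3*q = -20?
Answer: 880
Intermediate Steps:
q = 20/3 (q = -⅓*(-20) = 20/3 ≈ 6.6667)
W(b) = 3
(q*W(-4))*44 = ((20/3)*3)*44 = 20*44 = 880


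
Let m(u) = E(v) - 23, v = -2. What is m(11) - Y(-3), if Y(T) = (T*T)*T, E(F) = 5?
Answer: 9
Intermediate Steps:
m(u) = -18 (m(u) = 5 - 23 = -18)
Y(T) = T³ (Y(T) = T²*T = T³)
m(11) - Y(-3) = -18 - 1*(-3)³ = -18 - 1*(-27) = -18 + 27 = 9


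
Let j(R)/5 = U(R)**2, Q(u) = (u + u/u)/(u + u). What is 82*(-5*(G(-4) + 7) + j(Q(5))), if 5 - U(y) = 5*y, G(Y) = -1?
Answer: -820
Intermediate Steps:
Q(u) = (1 + u)/(2*u) (Q(u) = (u + 1)/((2*u)) = (1 + u)*(1/(2*u)) = (1 + u)/(2*u))
U(y) = 5 - 5*y
j(R) = 5*(5 - 5*R)**2
82*(-5*(G(-4) + 7) + j(Q(5))) = 82*(-5*(-1 + 7) + 125*(-1 + (1/2)*(1 + 5)/5)**2) = 82*(-5*6 + 125*(-1 + (1/2)*(1/5)*6)**2) = 82*(-30 + 125*(-1 + 3/5)**2) = 82*(-30 + 125*(-2/5)**2) = 82*(-30 + 125*(4/25)) = 82*(-30 + 20) = 82*(-10) = -820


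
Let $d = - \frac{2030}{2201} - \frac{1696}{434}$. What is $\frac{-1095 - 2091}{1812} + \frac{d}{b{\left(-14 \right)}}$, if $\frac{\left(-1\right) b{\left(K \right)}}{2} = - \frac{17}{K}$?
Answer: $\frac{2605809}{11299934} \approx 0.2306$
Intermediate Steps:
$d = - \frac{74418}{15407}$ ($d = \left(-2030\right) \frac{1}{2201} - \frac{848}{217} = - \frac{2030}{2201} - \frac{848}{217} = - \frac{74418}{15407} \approx -4.8301$)
$b{\left(K \right)} = \frac{34}{K}$ ($b{\left(K \right)} = - 2 \left(- \frac{17}{K}\right) = \frac{34}{K}$)
$\frac{-1095 - 2091}{1812} + \frac{d}{b{\left(-14 \right)}} = \frac{-1095 - 2091}{1812} - \frac{74418}{15407 \frac{34}{-14}} = \left(-1095 - 2091\right) \frac{1}{1812} - \frac{74418}{15407 \cdot 34 \left(- \frac{1}{14}\right)} = \left(-3186\right) \frac{1}{1812} - \frac{74418}{15407 \left(- \frac{17}{7}\right)} = - \frac{531}{302} - - \frac{74418}{37417} = - \frac{531}{302} + \frac{74418}{37417} = \frac{2605809}{11299934}$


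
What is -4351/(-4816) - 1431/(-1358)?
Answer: 914311/467152 ≈ 1.9572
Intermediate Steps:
-4351/(-4816) - 1431/(-1358) = -4351*(-1/4816) - 1431*(-1/1358) = 4351/4816 + 1431/1358 = 914311/467152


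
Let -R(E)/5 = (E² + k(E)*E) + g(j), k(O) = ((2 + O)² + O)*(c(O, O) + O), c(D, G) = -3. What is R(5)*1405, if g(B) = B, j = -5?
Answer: -3934000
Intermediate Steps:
k(O) = (-3 + O)*(O + (2 + O)²) (k(O) = ((2 + O)² + O)*(-3 + O) = (O + (2 + O)²)*(-3 + O) = (-3 + O)*(O + (2 + O)²))
R(E) = 25 - 5*E² - 5*E*(-12 + E³ - 11*E + 2*E²) (R(E) = -5*((E² + (-12 + E³ - 11*E + 2*E²)*E) - 5) = -5*((E² + E*(-12 + E³ - 11*E + 2*E²)) - 5) = -5*(-5 + E² + E*(-12 + E³ - 11*E + 2*E²)) = 25 - 5*E² - 5*E*(-12 + E³ - 11*E + 2*E²))
R(5)*1405 = (25 - 10*5³ - 5*5⁴ + 50*5² + 60*5)*1405 = (25 - 10*125 - 5*625 + 50*25 + 300)*1405 = (25 - 1250 - 3125 + 1250 + 300)*1405 = -2800*1405 = -3934000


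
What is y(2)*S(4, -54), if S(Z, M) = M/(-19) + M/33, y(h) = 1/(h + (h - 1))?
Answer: 84/209 ≈ 0.40191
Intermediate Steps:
y(h) = 1/(-1 + 2*h) (y(h) = 1/(h + (-1 + h)) = 1/(-1 + 2*h))
S(Z, M) = -14*M/627 (S(Z, M) = M*(-1/19) + M*(1/33) = -M/19 + M/33 = -14*M/627)
y(2)*S(4, -54) = (-14/627*(-54))/(-1 + 2*2) = (252/209)/(-1 + 4) = (252/209)/3 = (⅓)*(252/209) = 84/209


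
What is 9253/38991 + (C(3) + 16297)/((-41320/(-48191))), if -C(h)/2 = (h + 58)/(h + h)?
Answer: 3058448772437/161110812 ≈ 18984.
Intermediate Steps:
C(h) = -(58 + h)/h (C(h) = -2*(h + 58)/(h + h) = -2*(58 + h)/(2*h) = -2*(58 + h)*1/(2*h) = -(58 + h)/h)
9253/38991 + (C(3) + 16297)/((-41320/(-48191))) = 9253/38991 + ((-58 - 1*3)/3 + 16297)/((-41320/(-48191))) = 9253*(1/38991) + ((-58 - 3)/3 + 16297)/((-41320*(-1/48191))) = 9253/38991 + ((1/3)*(-61) + 16297)/(41320/48191) = 9253/38991 + (-61/3 + 16297)*(48191/41320) = 9253/38991 + (48830/3)*(48191/41320) = 9253/38991 + 235316653/12396 = 3058448772437/161110812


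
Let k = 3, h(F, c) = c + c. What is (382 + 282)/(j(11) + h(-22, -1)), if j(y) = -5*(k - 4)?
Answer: 664/3 ≈ 221.33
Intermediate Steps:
h(F, c) = 2*c
j(y) = 5 (j(y) = -5*(3 - 4) = -5*(-1) = 5)
(382 + 282)/(j(11) + h(-22, -1)) = (382 + 282)/(5 + 2*(-1)) = 664/(5 - 2) = 664/3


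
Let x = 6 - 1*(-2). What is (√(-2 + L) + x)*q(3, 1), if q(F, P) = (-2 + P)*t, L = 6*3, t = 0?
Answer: 0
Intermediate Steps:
L = 18
x = 8 (x = 6 + 2 = 8)
q(F, P) = 0 (q(F, P) = (-2 + P)*0 = 0)
(√(-2 + L) + x)*q(3, 1) = (√(-2 + 18) + 8)*0 = (√16 + 8)*0 = (4 + 8)*0 = 12*0 = 0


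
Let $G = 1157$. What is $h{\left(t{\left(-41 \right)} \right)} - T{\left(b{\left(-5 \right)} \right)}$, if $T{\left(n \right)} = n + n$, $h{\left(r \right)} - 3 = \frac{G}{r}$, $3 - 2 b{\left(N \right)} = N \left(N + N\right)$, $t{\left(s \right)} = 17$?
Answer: $\frac{2007}{17} \approx 118.06$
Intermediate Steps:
$b{\left(N \right)} = \frac{3}{2} - N^{2}$ ($b{\left(N \right)} = \frac{3}{2} - \frac{N \left(N + N\right)}{2} = \frac{3}{2} - \frac{N 2 N}{2} = \frac{3}{2} - \frac{2 N^{2}}{2} = \frac{3}{2} - N^{2}$)
$h{\left(r \right)} = 3 + \frac{1157}{r}$
$T{\left(n \right)} = 2 n$
$h{\left(t{\left(-41 \right)} \right)} - T{\left(b{\left(-5 \right)} \right)} = \left(3 + \frac{1157}{17}\right) - 2 \left(\frac{3}{2} - \left(-5\right)^{2}\right) = \left(3 + 1157 \cdot \frac{1}{17}\right) - 2 \left(\frac{3}{2} - 25\right) = \left(3 + \frac{1157}{17}\right) - 2 \left(\frac{3}{2} - 25\right) = \frac{1208}{17} - 2 \left(- \frac{47}{2}\right) = \frac{1208}{17} - -47 = \frac{1208}{17} + 47 = \frac{2007}{17}$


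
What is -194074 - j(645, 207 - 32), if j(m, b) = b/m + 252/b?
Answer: -625894169/3225 ≈ -1.9408e+5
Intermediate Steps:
j(m, b) = 252/b + b/m
-194074 - j(645, 207 - 32) = -194074 - (252/(207 - 32) + (207 - 32)/645) = -194074 - (252/175 + 175*(1/645)) = -194074 - (252*(1/175) + 35/129) = -194074 - (36/25 + 35/129) = -194074 - 1*5519/3225 = -194074 - 5519/3225 = -625894169/3225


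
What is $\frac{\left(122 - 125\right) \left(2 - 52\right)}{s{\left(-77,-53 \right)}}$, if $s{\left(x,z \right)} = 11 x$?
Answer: $- \frac{150}{847} \approx -0.1771$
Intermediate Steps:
$\frac{\left(122 - 125\right) \left(2 - 52\right)}{s{\left(-77,-53 \right)}} = \frac{\left(122 - 125\right) \left(2 - 52\right)}{11 \left(-77\right)} = \frac{\left(-3\right) \left(2 - 52\right)}{-847} = \left(-3\right) \left(-50\right) \left(- \frac{1}{847}\right) = 150 \left(- \frac{1}{847}\right) = - \frac{150}{847}$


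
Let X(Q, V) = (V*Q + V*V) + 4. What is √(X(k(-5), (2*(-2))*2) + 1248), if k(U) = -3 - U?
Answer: 10*√13 ≈ 36.056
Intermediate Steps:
X(Q, V) = 4 + V² + Q*V (X(Q, V) = (Q*V + V²) + 4 = (V² + Q*V) + 4 = 4 + V² + Q*V)
√(X(k(-5), (2*(-2))*2) + 1248) = √((4 + ((2*(-2))*2)² + (-3 - 1*(-5))*((2*(-2))*2)) + 1248) = √((4 + (-4*2)² + (-3 + 5)*(-4*2)) + 1248) = √((4 + (-8)² + 2*(-8)) + 1248) = √((4 + 64 - 16) + 1248) = √(52 + 1248) = √1300 = 10*√13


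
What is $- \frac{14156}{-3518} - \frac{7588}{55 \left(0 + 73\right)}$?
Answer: $\frac{15070878}{7062385} \approx 2.134$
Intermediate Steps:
$- \frac{14156}{-3518} - \frac{7588}{55 \left(0 + 73\right)} = \left(-14156\right) \left(- \frac{1}{3518}\right) - \frac{7588}{55 \cdot 73} = \frac{7078}{1759} - \frac{7588}{4015} = \frac{15070878}{7062385}$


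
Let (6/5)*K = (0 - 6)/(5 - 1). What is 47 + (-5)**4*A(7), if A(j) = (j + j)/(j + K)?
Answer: 36081/23 ≈ 1568.7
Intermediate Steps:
K = -5/4 (K = 5*((0 - 6)/(5 - 1))/6 = 5*(-6/4)/6 = 5*(-6*1/4)/6 = (5/6)*(-3/2) = -5/4 ≈ -1.2500)
A(j) = 2*j/(-5/4 + j) (A(j) = (j + j)/(j - 5/4) = (2*j)/(-5/4 + j) = 2*j/(-5/4 + j))
47 + (-5)**4*A(7) = 47 + (-5)**4*(8*7/(-5 + 4*7)) = 47 + 625*(8*7/(-5 + 28)) = 47 + 625*(8*7/23) = 47 + 625*(8*7*(1/23)) = 47 + 625*(56/23) = 47 + 35000/23 = 36081/23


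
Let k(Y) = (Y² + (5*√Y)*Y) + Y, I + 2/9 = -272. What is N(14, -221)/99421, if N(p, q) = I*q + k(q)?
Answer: 979030/894789 - 1105*I*√221/99421 ≈ 1.0941 - 0.16523*I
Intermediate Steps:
I = -2450/9 (I = -2/9 - 272 = -2450/9 ≈ -272.22)
k(Y) = Y + Y² + 5*Y^(3/2) (k(Y) = (Y² + 5*Y^(3/2)) + Y = Y + Y² + 5*Y^(3/2))
N(p, q) = q² + 5*q^(3/2) - 2441*q/9 (N(p, q) = -2450*q/9 + (q + q² + 5*q^(3/2)) = q² + 5*q^(3/2) - 2441*q/9)
N(14, -221)/99421 = ((-221)² + 5*(-221)^(3/2) - 2441/9*(-221))/99421 = (48841 + 5*(-221*I*√221) + 539461/9)*(1/99421) = (48841 - 1105*I*√221 + 539461/9)*(1/99421) = (979030/9 - 1105*I*√221)*(1/99421) = 979030/894789 - 1105*I*√221/99421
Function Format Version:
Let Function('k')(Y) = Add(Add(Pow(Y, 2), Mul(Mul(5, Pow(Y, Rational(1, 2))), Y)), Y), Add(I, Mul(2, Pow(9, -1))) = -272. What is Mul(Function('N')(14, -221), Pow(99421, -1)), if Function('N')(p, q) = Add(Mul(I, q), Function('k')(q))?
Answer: Add(Rational(979030, 894789), Mul(Rational(-1105, 99421), I, Pow(221, Rational(1, 2)))) ≈ Add(1.0941, Mul(-0.16523, I))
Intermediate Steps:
I = Rational(-2450, 9) (I = Add(Rational(-2, 9), -272) = Rational(-2450, 9) ≈ -272.22)
Function('k')(Y) = Add(Y, Pow(Y, 2), Mul(5, Pow(Y, Rational(3, 2)))) (Function('k')(Y) = Add(Add(Pow(Y, 2), Mul(5, Pow(Y, Rational(3, 2)))), Y) = Add(Y, Pow(Y, 2), Mul(5, Pow(Y, Rational(3, 2)))))
Function('N')(p, q) = Add(Pow(q, 2), Mul(5, Pow(q, Rational(3, 2))), Mul(Rational(-2441, 9), q)) (Function('N')(p, q) = Add(Mul(Rational(-2450, 9), q), Add(q, Pow(q, 2), Mul(5, Pow(q, Rational(3, 2))))) = Add(Pow(q, 2), Mul(5, Pow(q, Rational(3, 2))), Mul(Rational(-2441, 9), q)))
Mul(Function('N')(14, -221), Pow(99421, -1)) = Mul(Add(Pow(-221, 2), Mul(5, Pow(-221, Rational(3, 2))), Mul(Rational(-2441, 9), -221)), Pow(99421, -1)) = Mul(Add(48841, Mul(5, Mul(-221, I, Pow(221, Rational(1, 2)))), Rational(539461, 9)), Rational(1, 99421)) = Mul(Add(48841, Mul(-1105, I, Pow(221, Rational(1, 2))), Rational(539461, 9)), Rational(1, 99421)) = Mul(Add(Rational(979030, 9), Mul(-1105, I, Pow(221, Rational(1, 2)))), Rational(1, 99421)) = Add(Rational(979030, 894789), Mul(Rational(-1105, 99421), I, Pow(221, Rational(1, 2))))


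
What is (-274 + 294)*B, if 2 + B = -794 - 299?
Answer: -21900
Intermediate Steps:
B = -1095 (B = -2 + (-794 - 299) = -2 - 1093 = -1095)
(-274 + 294)*B = (-274 + 294)*(-1095) = 20*(-1095) = -21900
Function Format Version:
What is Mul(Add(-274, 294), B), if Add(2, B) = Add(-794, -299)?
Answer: -21900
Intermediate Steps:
B = -1095 (B = Add(-2, Add(-794, -299)) = Add(-2, -1093) = -1095)
Mul(Add(-274, 294), B) = Mul(Add(-274, 294), -1095) = Mul(20, -1095) = -21900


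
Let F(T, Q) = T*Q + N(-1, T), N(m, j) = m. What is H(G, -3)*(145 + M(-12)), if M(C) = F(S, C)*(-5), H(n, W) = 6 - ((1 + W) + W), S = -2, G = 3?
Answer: 330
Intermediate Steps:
F(T, Q) = -1 + Q*T (F(T, Q) = T*Q - 1 = Q*T - 1 = -1 + Q*T)
H(n, W) = 5 - 2*W (H(n, W) = 6 - (1 + 2*W) = 6 + (-1 - 2*W) = 5 - 2*W)
M(C) = 5 + 10*C (M(C) = (-1 + C*(-2))*(-5) = (-1 - 2*C)*(-5) = 5 + 10*C)
H(G, -3)*(145 + M(-12)) = (5 - 2*(-3))*(145 + (5 + 10*(-12))) = (5 + 6)*(145 + (5 - 120)) = 11*(145 - 115) = 11*30 = 330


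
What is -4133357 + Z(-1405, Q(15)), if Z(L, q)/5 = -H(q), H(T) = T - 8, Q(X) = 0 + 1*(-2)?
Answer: -4133307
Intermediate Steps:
Q(X) = -2 (Q(X) = 0 - 2 = -2)
H(T) = -8 + T
Z(L, q) = 40 - 5*q (Z(L, q) = 5*(-(-8 + q)) = 5*(8 - q) = 40 - 5*q)
-4133357 + Z(-1405, Q(15)) = -4133357 + (40 - 5*(-2)) = -4133357 + (40 + 10) = -4133357 + 50 = -4133307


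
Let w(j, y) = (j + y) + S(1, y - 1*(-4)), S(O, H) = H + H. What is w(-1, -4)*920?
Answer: -4600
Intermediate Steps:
S(O, H) = 2*H
w(j, y) = 8 + j + 3*y (w(j, y) = (j + y) + 2*(y - 1*(-4)) = (j + y) + 2*(y + 4) = (j + y) + 2*(4 + y) = (j + y) + (8 + 2*y) = 8 + j + 3*y)
w(-1, -4)*920 = (8 - 1 + 3*(-4))*920 = (8 - 1 - 12)*920 = -5*920 = -4600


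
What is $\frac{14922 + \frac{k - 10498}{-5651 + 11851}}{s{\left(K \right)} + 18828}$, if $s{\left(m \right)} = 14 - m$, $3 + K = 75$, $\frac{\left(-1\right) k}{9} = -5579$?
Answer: $\frac{92556113}{116374000} \approx 0.79533$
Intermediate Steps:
$k = 50211$ ($k = \left(-9\right) \left(-5579\right) = 50211$)
$K = 72$ ($K = -3 + 75 = 72$)
$\frac{14922 + \frac{k - 10498}{-5651 + 11851}}{s{\left(K \right)} + 18828} = \frac{14922 + \frac{50211 - 10498}{-5651 + 11851}}{\left(14 - 72\right) + 18828} = \frac{14922 + \frac{39713}{6200}}{\left(14 - 72\right) + 18828} = \frac{14922 + 39713 \cdot \frac{1}{6200}}{-58 + 18828} = \frac{14922 + \frac{39713}{6200}}{18770} = \frac{92556113}{6200} \cdot \frac{1}{18770} = \frac{92556113}{116374000}$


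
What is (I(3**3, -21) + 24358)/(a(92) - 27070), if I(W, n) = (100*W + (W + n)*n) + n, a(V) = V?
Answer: -26911/26978 ≈ -0.99752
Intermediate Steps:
I(W, n) = n + 100*W + n*(W + n) (I(W, n) = (100*W + n*(W + n)) + n = n + 100*W + n*(W + n))
(I(3**3, -21) + 24358)/(a(92) - 27070) = ((-21 + (-21)**2 + 100*3**3 + 3**3*(-21)) + 24358)/(92 - 27070) = ((-21 + 441 + 100*27 + 27*(-21)) + 24358)/(-26978) = ((-21 + 441 + 2700 - 567) + 24358)*(-1/26978) = (2553 + 24358)*(-1/26978) = 26911*(-1/26978) = -26911/26978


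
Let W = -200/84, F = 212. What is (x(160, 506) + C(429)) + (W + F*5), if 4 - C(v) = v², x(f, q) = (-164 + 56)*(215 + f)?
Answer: -4693067/21 ≈ -2.2348e+5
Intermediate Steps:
x(f, q) = -23220 - 108*f (x(f, q) = -108*(215 + f) = -23220 - 108*f)
W = -50/21 (W = -200*1/84 = -50/21 ≈ -2.3810)
C(v) = 4 - v²
(x(160, 506) + C(429)) + (W + F*5) = ((-23220 - 108*160) + (4 - 1*429²)) + (-50/21 + 212*5) = ((-23220 - 17280) + (4 - 1*184041)) + (-50/21 + 1060) = (-40500 + (4 - 184041)) + 22210/21 = (-40500 - 184037) + 22210/21 = -224537 + 22210/21 = -4693067/21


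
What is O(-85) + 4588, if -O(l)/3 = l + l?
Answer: 5098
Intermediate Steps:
O(l) = -6*l (O(l) = -3*(l + l) = -6*l)
O(-85) + 4588 = -6*(-85) + 4588 = 510 + 4588 = 5098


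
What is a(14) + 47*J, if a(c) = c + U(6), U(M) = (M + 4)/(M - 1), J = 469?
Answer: 22059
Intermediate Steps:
U(M) = (4 + M)/(-1 + M)
a(c) = 2 + c (a(c) = c + (4 + 6)/(-1 + 6) = c + 10/5 = c + (⅕)*10 = c + 2 = 2 + c)
a(14) + 47*J = (2 + 14) + 47*469 = 16 + 22043 = 22059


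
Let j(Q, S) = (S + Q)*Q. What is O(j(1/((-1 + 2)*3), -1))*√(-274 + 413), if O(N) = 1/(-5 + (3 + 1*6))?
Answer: √139/4 ≈ 2.9475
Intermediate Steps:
j(Q, S) = Q*(Q + S) (j(Q, S) = (Q + S)*Q = Q*(Q + S))
O(N) = ¼ (O(N) = 1/(-5 + (3 + 6)) = 1/(-5 + 9) = 1/4 = ¼)
O(j(1/((-1 + 2)*3), -1))*√(-274 + 413) = √(-274 + 413)/4 = √139/4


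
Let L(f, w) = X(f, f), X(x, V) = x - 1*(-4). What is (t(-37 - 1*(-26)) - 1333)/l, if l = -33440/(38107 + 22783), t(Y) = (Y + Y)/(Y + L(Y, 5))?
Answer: 36491377/15048 ≈ 2425.0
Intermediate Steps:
X(x, V) = 4 + x (X(x, V) = x + 4 = 4 + x)
L(f, w) = 4 + f
t(Y) = 2*Y/(4 + 2*Y) (t(Y) = (Y + Y)/(Y + (4 + Y)) = (2*Y)/(4 + 2*Y) = 2*Y/(4 + 2*Y))
l = -3344/6089 (l = -33440/60890 = -33440*1/60890 = -3344/6089 ≈ -0.54919)
(t(-37 - 1*(-26)) - 1333)/l = ((-37 - 1*(-26))/(2 + (-37 - 1*(-26))) - 1333)/(-3344/6089) = ((-37 + 26)/(2 + (-37 + 26)) - 1333)*(-6089/3344) = (-11/(2 - 11) - 1333)*(-6089/3344) = (-11/(-9) - 1333)*(-6089/3344) = (-11*(-⅑) - 1333)*(-6089/3344) = (11/9 - 1333)*(-6089/3344) = -11986/9*(-6089/3344) = 36491377/15048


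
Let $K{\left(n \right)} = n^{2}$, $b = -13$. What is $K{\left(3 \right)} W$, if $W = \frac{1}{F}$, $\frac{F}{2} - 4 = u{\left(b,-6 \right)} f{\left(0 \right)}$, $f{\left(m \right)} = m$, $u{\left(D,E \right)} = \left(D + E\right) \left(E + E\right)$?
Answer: $\frac{9}{8} \approx 1.125$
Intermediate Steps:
$u{\left(D,E \right)} = 2 E \left(D + E\right)$ ($u{\left(D,E \right)} = \left(D + E\right) 2 E = 2 E \left(D + E\right)$)
$F = 8$ ($F = 8 + 2 \cdot 2 \left(-6\right) \left(-13 - 6\right) 0 = 8 + 2 \cdot 2 \left(-6\right) \left(-19\right) 0 = 8 + 2 \cdot 228 \cdot 0 = 8 + 2 \cdot 0 = 8 + 0 = 8$)
$W = \frac{1}{8} \approx 0.125$
$K{\left(3 \right)} W = 3^{2} \cdot \frac{1}{8} = 9 \cdot \frac{1}{8} = \frac{9}{8}$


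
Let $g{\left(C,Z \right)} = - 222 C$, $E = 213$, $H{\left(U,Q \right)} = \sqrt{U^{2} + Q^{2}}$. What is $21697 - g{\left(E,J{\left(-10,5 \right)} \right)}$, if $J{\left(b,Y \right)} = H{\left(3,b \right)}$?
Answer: $68983$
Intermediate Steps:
$H{\left(U,Q \right)} = \sqrt{Q^{2} + U^{2}}$
$J{\left(b,Y \right)} = \sqrt{9 + b^{2}}$ ($J{\left(b,Y \right)} = \sqrt{b^{2} + 3^{2}} = \sqrt{b^{2} + 9} = \sqrt{9 + b^{2}}$)
$21697 - g{\left(E,J{\left(-10,5 \right)} \right)} = 21697 - \left(-222\right) 213 = 21697 - -47286 = 21697 + 47286 = 68983$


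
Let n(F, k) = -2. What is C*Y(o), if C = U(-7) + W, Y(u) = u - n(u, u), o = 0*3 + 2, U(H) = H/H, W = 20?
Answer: 84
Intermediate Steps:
U(H) = 1
o = 2 (o = 0 + 2 = 2)
Y(u) = 2 + u (Y(u) = u - 1*(-2) = u + 2 = 2 + u)
C = 21 (C = 1 + 20 = 21)
C*Y(o) = 21*(2 + 2) = 21*4 = 84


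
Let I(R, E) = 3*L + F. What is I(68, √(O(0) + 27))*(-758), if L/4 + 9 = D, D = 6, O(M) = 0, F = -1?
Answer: 28046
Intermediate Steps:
L = -12 (L = -36 + 4*6 = -36 + 24 = -12)
I(R, E) = -37 (I(R, E) = 3*(-12) - 1 = -36 - 1 = -37)
I(68, √(O(0) + 27))*(-758) = -37*(-758) = 28046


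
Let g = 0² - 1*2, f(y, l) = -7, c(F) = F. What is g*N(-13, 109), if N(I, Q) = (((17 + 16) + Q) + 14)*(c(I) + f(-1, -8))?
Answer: 6240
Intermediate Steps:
g = -2 (g = 0 - 2 = -2)
N(I, Q) = (-7 + I)*(47 + Q) (N(I, Q) = (((17 + 16) + Q) + 14)*(I - 7) = ((33 + Q) + 14)*(-7 + I) = (47 + Q)*(-7 + I) = (-7 + I)*(47 + Q))
g*N(-13, 109) = -2*(-329 - 7*109 + 47*(-13) - 13*109) = -2*(-329 - 763 - 611 - 1417) = -2*(-3120) = 6240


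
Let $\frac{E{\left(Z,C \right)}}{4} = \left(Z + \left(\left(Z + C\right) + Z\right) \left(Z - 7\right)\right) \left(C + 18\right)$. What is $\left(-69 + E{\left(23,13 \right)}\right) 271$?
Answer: $32476369$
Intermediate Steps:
$E{\left(Z,C \right)} = 4 \left(18 + C\right) \left(Z + \left(-7 + Z\right) \left(C + 2 Z\right)\right)$ ($E{\left(Z,C \right)} = 4 \left(Z + \left(\left(Z + C\right) + Z\right) \left(Z - 7\right)\right) \left(C + 18\right) = 4 \left(Z + \left(\left(C + Z\right) + Z\right) \left(-7 + Z\right)\right) \left(18 + C\right) = 4 \left(Z + \left(C + 2 Z\right) \left(-7 + Z\right)\right) \left(18 + C\right) = 4 \left(Z + \left(-7 + Z\right) \left(C + 2 Z\right)\right) \left(18 + C\right) = 4 \left(18 + C\right) \left(Z + \left(-7 + Z\right) \left(C + 2 Z\right)\right)$)
$\left(-69 + E{\left(23,13 \right)}\right) 271 = \left(-69 + \left(\left(-936\right) 23 - 6552 - 28 \cdot 13^{2} + 144 \cdot 23^{2} + 4 \cdot 23 \cdot 13^{2} + 8 \cdot 13 \cdot 23^{2} + 20 \cdot 13 \cdot 23\right)\right) 271 = \left(-69 + \left(-21528 - 6552 - 4732 + 144 \cdot 529 + 4 \cdot 23 \cdot 169 + 8 \cdot 13 \cdot 529 + 5980\right)\right) 271 = \left(-69 + \left(-21528 - 6552 - 4732 + 76176 + 15548 + 55016 + 5980\right)\right) 271 = \left(-69 + 119908\right) 271 = 119839 \cdot 271 = 32476369$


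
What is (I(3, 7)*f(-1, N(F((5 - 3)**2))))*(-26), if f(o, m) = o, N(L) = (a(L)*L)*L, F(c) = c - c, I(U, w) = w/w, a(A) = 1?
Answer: 26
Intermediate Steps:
I(U, w) = 1
F(c) = 0
N(L) = L**2 (N(L) = (1*L)*L = L*L = L**2)
(I(3, 7)*f(-1, N(F((5 - 3)**2))))*(-26) = (1*(-1))*(-26) = -1*(-26) = 26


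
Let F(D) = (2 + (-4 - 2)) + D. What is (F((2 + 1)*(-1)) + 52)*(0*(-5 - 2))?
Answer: 0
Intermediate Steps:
F(D) = -4 + D (F(D) = (2 - 6) + D = -4 + D)
(F((2 + 1)*(-1)) + 52)*(0*(-5 - 2)) = ((-4 + (2 + 1)*(-1)) + 52)*(0*(-5 - 2)) = ((-4 + 3*(-1)) + 52)*(0*(-7)) = ((-4 - 3) + 52)*0 = (-7 + 52)*0 = 45*0 = 0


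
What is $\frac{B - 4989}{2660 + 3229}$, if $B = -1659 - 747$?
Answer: $- \frac{2465}{1963} \approx -1.2557$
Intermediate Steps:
$B = -2406$ ($B = -1659 - 747 = -2406$)
$\frac{B - 4989}{2660 + 3229} = \frac{-2406 - 4989}{2660 + 3229} = - \frac{7395}{5889} = \left(-7395\right) \frac{1}{5889} = - \frac{2465}{1963}$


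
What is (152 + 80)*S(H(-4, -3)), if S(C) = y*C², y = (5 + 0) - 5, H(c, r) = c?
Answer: 0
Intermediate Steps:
y = 0 (y = 5 - 5 = 0)
S(C) = 0 (S(C) = 0*C² = 0)
(152 + 80)*S(H(-4, -3)) = (152 + 80)*0 = 232*0 = 0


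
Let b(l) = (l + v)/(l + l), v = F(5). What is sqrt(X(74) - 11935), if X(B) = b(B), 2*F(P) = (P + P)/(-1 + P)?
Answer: I*sqrt(261413103)/148 ≈ 109.25*I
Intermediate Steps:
F(P) = P/(-1 + P) (F(P) = ((P + P)/(-1 + P))/2 = ((2*P)/(-1 + P))/2 = (2*P/(-1 + P))/2 = P/(-1 + P))
v = 5/4 (v = 5/(-1 + 5) = 5/4 ≈ 1.2500)
b(l) = (5/4 + l)/(2*l) (b(l) = (l + 5/4)/(l + l) = (5/4 + l)/((2*l)) = (5/4 + l)*(1/(2*l)) = (5/4 + l)/(2*l))
X(B) = (5 + 4*B)/(8*B)
sqrt(X(74) - 11935) = sqrt((1/8)*(5 + 4*74)/74 - 11935) = sqrt((1/8)*(1/74)*(5 + 296) - 11935) = sqrt((1/8)*(1/74)*301 - 11935) = sqrt(301/592 - 11935) = sqrt(-7065219/592) = I*sqrt(261413103)/148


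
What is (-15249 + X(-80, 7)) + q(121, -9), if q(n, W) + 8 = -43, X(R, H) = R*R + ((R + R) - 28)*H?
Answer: -10216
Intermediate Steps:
X(R, H) = R**2 + H*(-28 + 2*R) (X(R, H) = R**2 + (2*R - 28)*H = R**2 + (-28 + 2*R)*H = R**2 + H*(-28 + 2*R))
q(n, W) = -51 (q(n, W) = -8 - 43 = -51)
(-15249 + X(-80, 7)) + q(121, -9) = (-15249 + ((-80)**2 - 28*7 + 2*7*(-80))) - 51 = (-15249 + (6400 - 196 - 1120)) - 51 = (-15249 + 5084) - 51 = -10165 - 51 = -10216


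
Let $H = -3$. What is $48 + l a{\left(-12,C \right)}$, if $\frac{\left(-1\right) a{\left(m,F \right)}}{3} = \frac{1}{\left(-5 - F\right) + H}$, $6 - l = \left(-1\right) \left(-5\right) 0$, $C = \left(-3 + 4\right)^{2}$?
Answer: $50$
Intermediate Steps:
$C = 1$ ($C = 1^{2} = 1$)
$l = 6$ ($l = 6 - \left(-1\right) \left(-5\right) 0 = 6 - 5 \cdot 0 = 6 - 0 = 6 + 0 = 6$)
$a{\left(m,F \right)} = - \frac{3}{-8 - F}$ ($a{\left(m,F \right)} = - \frac{3}{\left(-5 - F\right) - 3} = - \frac{3}{-8 - F}$)
$48 + l a{\left(-12,C \right)} = 48 + 6 \frac{3}{8 + 1} = 48 + 6 \cdot \frac{3}{9} = 48 + 6 \cdot 3 \cdot \frac{1}{9} = 48 + 6 \cdot \frac{1}{3} = 48 + 2 = 50$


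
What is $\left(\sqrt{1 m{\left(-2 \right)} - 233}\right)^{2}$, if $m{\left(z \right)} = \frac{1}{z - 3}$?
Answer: $- \frac{1166}{5} \approx -233.2$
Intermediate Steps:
$m{\left(z \right)} = \frac{1}{-3 + z}$
$\left(\sqrt{1 m{\left(-2 \right)} - 233}\right)^{2} = \left(\sqrt{1 \frac{1}{-3 - 2} - 233}\right)^{2} = \left(\sqrt{1 \frac{1}{-5} - 233}\right)^{2} = \left(\sqrt{1 \left(- \frac{1}{5}\right) - 233}\right)^{2} = \left(\sqrt{- \frac{1}{5} - 233}\right)^{2} = \left(\sqrt{- \frac{1166}{5}}\right)^{2} = \left(\frac{i \sqrt{5830}}{5}\right)^{2} = - \frac{1166}{5}$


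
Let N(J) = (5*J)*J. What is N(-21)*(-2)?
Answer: -4410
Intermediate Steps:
N(J) = 5*J²
N(-21)*(-2) = (5*(-21)²)*(-2) = (5*441)*(-2) = 2205*(-2) = -4410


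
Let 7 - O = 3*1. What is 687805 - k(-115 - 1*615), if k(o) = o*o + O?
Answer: 154901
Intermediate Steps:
O = 4 (O = 7 - 3 = 4)
k(o) = 4 + o**2 (k(o) = o*o + 4 = o**2 + 4 = 4 + o**2)
687805 - k(-115 - 1*615) = 687805 - (4 + (-115 - 1*615)**2) = 687805 - (4 + (-115 - 615)**2) = 687805 - (4 + (-730)**2) = 687805 - (4 + 532900) = 687805 - 1*532904 = 687805 - 532904 = 154901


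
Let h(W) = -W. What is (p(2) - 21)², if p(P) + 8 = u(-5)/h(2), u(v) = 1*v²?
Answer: 6889/4 ≈ 1722.3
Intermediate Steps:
u(v) = v²
p(P) = -41/2 (p(P) = -8 + (-5)²/((-1*2)) = -8 + 25/(-2) = -8 + 25*(-½) = -8 - 25/2 = -41/2)
(p(2) - 21)² = (-41/2 - 21)² = (-83/2)² = 6889/4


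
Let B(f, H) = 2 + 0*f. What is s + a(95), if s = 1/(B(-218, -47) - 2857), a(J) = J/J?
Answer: 2854/2855 ≈ 0.99965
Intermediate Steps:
B(f, H) = 2 (B(f, H) = 2 + 0 = 2)
a(J) = 1
s = -1/2855 (s = 1/(2 - 2857) = 1/(-2855) = -1/2855 ≈ -0.00035026)
s + a(95) = -1/2855 + 1 = 2854/2855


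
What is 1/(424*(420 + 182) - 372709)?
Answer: -1/117461 ≈ -8.5135e-6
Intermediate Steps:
1/(424*(420 + 182) - 372709) = 1/(424*602 - 372709) = 1/(255248 - 372709) = 1/(-117461) = -1/117461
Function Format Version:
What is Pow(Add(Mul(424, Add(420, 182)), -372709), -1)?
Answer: Rational(-1, 117461) ≈ -8.5135e-6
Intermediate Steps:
Pow(Add(Mul(424, Add(420, 182)), -372709), -1) = Pow(Add(Mul(424, 602), -372709), -1) = Pow(Add(255248, -372709), -1) = Pow(-117461, -1) = Rational(-1, 117461)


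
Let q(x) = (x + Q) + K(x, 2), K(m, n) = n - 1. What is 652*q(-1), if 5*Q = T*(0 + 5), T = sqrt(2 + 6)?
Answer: 1304*sqrt(2) ≈ 1844.1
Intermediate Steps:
T = 2*sqrt(2) (T = sqrt(8) = 2*sqrt(2) ≈ 2.8284)
Q = 2*sqrt(2) (Q = ((2*sqrt(2))*(0 + 5))/5 = ((2*sqrt(2))*5)/5 = (10*sqrt(2))/5 = 2*sqrt(2) ≈ 2.8284)
K(m, n) = -1 + n
q(x) = 1 + x + 2*sqrt(2) (q(x) = (x + 2*sqrt(2)) + (-1 + 2) = (x + 2*sqrt(2)) + 1 = 1 + x + 2*sqrt(2))
652*q(-1) = 652*(1 - 1 + 2*sqrt(2)) = 652*(2*sqrt(2)) = 1304*sqrt(2)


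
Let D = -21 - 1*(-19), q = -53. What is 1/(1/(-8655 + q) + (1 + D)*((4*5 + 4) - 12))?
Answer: -8708/104497 ≈ -0.083333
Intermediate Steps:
D = -2 (D = -21 + 19 = -2)
1/(1/(-8655 + q) + (1 + D)*((4*5 + 4) - 12)) = 1/(1/(-8655 - 53) + (1 - 2)*((4*5 + 4) - 12)) = 1/(1/(-8708) - ((20 + 4) - 12)) = 1/(-1/8708 - (24 - 12)) = 1/(-1/8708 - 1*12) = 1/(-1/8708 - 12) = 1/(-104497/8708) = -8708/104497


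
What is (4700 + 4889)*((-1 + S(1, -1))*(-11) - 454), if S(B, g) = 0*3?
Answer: -4247927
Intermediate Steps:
S(B, g) = 0
(4700 + 4889)*((-1 + S(1, -1))*(-11) - 454) = (4700 + 4889)*((-1 + 0)*(-11) - 454) = 9589*(-1*(-11) - 454) = 9589*(11 - 454) = 9589*(-443) = -4247927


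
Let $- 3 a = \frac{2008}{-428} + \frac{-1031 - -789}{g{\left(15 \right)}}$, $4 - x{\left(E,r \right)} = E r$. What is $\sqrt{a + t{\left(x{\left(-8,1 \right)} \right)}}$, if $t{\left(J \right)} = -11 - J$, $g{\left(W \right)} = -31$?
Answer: $\frac{i \sqrt{264480995}}{3317} \approx 4.9029 i$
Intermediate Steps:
$x{\left(E,r \right)} = 4 - E r$
$a = - \frac{3444}{3317}$ ($a = - \frac{\frac{2008}{-428} + \frac{-1031 - -789}{-31}}{3} = - \frac{2008 \left(- \frac{1}{428}\right) + \left(-1031 + 789\right) \left(- \frac{1}{31}\right)}{3} = - \frac{- \frac{502}{107} - - \frac{242}{31}}{3} = - \frac{- \frac{502}{107} + \frac{242}{31}}{3} = \left(- \frac{1}{3}\right) \frac{10332}{3317} = - \frac{3444}{3317} \approx -1.0383$)
$\sqrt{a + t{\left(x{\left(-8,1 \right)} \right)}} = \sqrt{- \frac{3444}{3317} - \left(15 - \left(-8\right) 1\right)} = \sqrt{- \frac{3444}{3317} - 23} = \sqrt{- \frac{79735}{3317}} = \frac{i \sqrt{264480995}}{3317}$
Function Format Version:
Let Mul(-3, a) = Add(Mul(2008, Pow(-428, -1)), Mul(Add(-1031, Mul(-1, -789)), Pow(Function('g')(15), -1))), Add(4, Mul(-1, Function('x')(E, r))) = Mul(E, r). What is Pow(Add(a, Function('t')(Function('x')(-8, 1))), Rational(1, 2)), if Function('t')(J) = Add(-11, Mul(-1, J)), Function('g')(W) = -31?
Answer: Mul(Rational(1, 3317), I, Pow(264480995, Rational(1, 2))) ≈ Mul(4.9029, I)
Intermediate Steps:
Function('x')(E, r) = Add(4, Mul(-1, E, r)) (Function('x')(E, r) = Add(4, Mul(-1, Mul(E, r))) = Add(4, Mul(-1, E, r)))
a = Rational(-3444, 3317) (a = Mul(Rational(-1, 3), Add(Mul(2008, Pow(-428, -1)), Mul(Add(-1031, Mul(-1, -789)), Pow(-31, -1)))) = Mul(Rational(-1, 3), Add(Mul(2008, Rational(-1, 428)), Mul(Add(-1031, 789), Rational(-1, 31)))) = Mul(Rational(-1, 3), Add(Rational(-502, 107), Mul(-242, Rational(-1, 31)))) = Mul(Rational(-1, 3), Add(Rational(-502, 107), Rational(242, 31))) = Mul(Rational(-1, 3), Rational(10332, 3317)) = Rational(-3444, 3317) ≈ -1.0383)
Pow(Add(a, Function('t')(Function('x')(-8, 1))), Rational(1, 2)) = Pow(Add(Rational(-3444, 3317), Add(-11, Mul(-1, Add(4, Mul(-1, -8, 1))))), Rational(1, 2)) = Pow(Add(Rational(-3444, 3317), Add(-11, Mul(-1, Add(4, 8)))), Rational(1, 2)) = Pow(Add(Rational(-3444, 3317), Add(-11, Mul(-1, 12))), Rational(1, 2)) = Pow(Add(Rational(-3444, 3317), Add(-11, -12)), Rational(1, 2)) = Pow(Add(Rational(-3444, 3317), -23), Rational(1, 2)) = Pow(Rational(-79735, 3317), Rational(1, 2)) = Mul(Rational(1, 3317), I, Pow(264480995, Rational(1, 2)))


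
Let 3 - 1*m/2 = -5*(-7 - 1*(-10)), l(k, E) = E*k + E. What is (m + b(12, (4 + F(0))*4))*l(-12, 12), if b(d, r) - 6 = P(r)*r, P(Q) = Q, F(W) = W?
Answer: -39336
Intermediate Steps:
l(k, E) = E + E*k
m = 36 (m = 6 - (-10)*(-7 - 1*(-10)) = 6 - (-10)*(-7 + 10) = 6 - (-10)*3 = 6 - 2*(-15) = 6 + 30 = 36)
b(d, r) = 6 + r**2 (b(d, r) = 6 + r*r = 6 + r**2)
(m + b(12, (4 + F(0))*4))*l(-12, 12) = (36 + (6 + ((4 + 0)*4)**2))*(12*(1 - 12)) = (36 + (6 + (4*4)**2))*(12*(-11)) = (36 + (6 + 16**2))*(-132) = (36 + (6 + 256))*(-132) = (36 + 262)*(-132) = 298*(-132) = -39336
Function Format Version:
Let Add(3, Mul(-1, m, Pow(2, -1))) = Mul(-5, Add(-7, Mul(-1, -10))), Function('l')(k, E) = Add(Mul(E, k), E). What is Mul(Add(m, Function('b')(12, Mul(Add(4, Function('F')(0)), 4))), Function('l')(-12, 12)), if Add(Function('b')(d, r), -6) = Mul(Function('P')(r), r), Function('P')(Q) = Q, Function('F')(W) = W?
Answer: -39336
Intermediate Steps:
Function('l')(k, E) = Add(E, Mul(E, k))
m = 36 (m = Add(6, Mul(-2, Mul(-5, Add(-7, Mul(-1, -10))))) = Add(6, Mul(-2, Mul(-5, Add(-7, 10)))) = Add(6, Mul(-2, Mul(-5, 3))) = Add(6, Mul(-2, -15)) = Add(6, 30) = 36)
Function('b')(d, r) = Add(6, Pow(r, 2)) (Function('b')(d, r) = Add(6, Mul(r, r)) = Add(6, Pow(r, 2)))
Mul(Add(m, Function('b')(12, Mul(Add(4, Function('F')(0)), 4))), Function('l')(-12, 12)) = Mul(Add(36, Add(6, Pow(Mul(Add(4, 0), 4), 2))), Mul(12, Add(1, -12))) = Mul(Add(36, Add(6, Pow(Mul(4, 4), 2))), Mul(12, -11)) = Mul(Add(36, Add(6, Pow(16, 2))), -132) = Mul(Add(36, Add(6, 256)), -132) = Mul(Add(36, 262), -132) = Mul(298, -132) = -39336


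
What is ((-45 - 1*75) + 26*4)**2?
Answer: 256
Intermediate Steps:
((-45 - 1*75) + 26*4)**2 = ((-45 - 75) + 104)**2 = (-120 + 104)**2 = (-16)**2 = 256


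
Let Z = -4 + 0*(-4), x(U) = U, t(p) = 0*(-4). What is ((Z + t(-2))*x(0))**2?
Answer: 0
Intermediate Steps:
t(p) = 0
Z = -4 (Z = -4 + 0 = -4)
((Z + t(-2))*x(0))**2 = ((-4 + 0)*0)**2 = (-4*0)**2 = 0**2 = 0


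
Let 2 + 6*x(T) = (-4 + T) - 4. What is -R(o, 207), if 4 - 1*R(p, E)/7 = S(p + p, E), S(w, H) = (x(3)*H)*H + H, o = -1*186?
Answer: -697025/2 ≈ -3.4851e+5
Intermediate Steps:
x(T) = -5/3 + T/6 (x(T) = -1/3 + ((-4 + T) - 4)/6 = -1/3 + (-8 + T)/6 = -1/3 + (-4/3 + T/6) = -5/3 + T/6)
o = -186
S(w, H) = H - 7*H**2/6 (S(w, H) = ((-5/3 + (1/6)*3)*H)*H + H = ((-5/3 + 1/2)*H)*H + H = (-7*H/6)*H + H = -7*H**2/6 + H = H - 7*H**2/6)
R(p, E) = 28 - 7*E*(6 - 7*E)/6
-R(o, 207) = -(28 + (7/6)*207*(-6 + 7*207)) = -(28 + (7/6)*207*(-6 + 1449)) = -(28 + (7/6)*207*1443) = -(28 + 696969/2) = -1*697025/2 = -697025/2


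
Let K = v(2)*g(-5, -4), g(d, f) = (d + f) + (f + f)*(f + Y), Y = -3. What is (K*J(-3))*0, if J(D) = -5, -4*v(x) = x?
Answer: 0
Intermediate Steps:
v(x) = -x/4
g(d, f) = d + f + 2*f*(-3 + f) (g(d, f) = (d + f) + (f + f)*(f - 3) = (d + f) + (2*f)*(-3 + f) = (d + f) + 2*f*(-3 + f) = d + f + 2*f*(-3 + f))
K = -47/2 (K = (-1/4*2)*(-5 - 5*(-4) + 2*(-4)**2) = -(-5 + 20 + 2*16)/2 = -(-5 + 20 + 32)/2 = -1/2*47 = -47/2 ≈ -23.500)
(K*J(-3))*0 = -47/2*(-5)*0 = (235/2)*0 = 0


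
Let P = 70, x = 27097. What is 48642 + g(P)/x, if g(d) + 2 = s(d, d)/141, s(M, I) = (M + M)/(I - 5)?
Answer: 2415989814604/49668801 ≈ 48642.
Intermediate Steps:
s(M, I) = 2*M/(-5 + I) (s(M, I) = (2*M)/(-5 + I) = 2*M/(-5 + I))
g(d) = -2 + 2*d/(141*(-5 + d)) (g(d) = -2 + (2*d/(-5 + d))/141 = -2 + (2*d/(-5 + d))*(1/141) = -2 + 2*d/(141*(-5 + d)))
48642 + g(P)/x = 48642 + (10*(141 - 28*70)/(141*(-5 + 70)))/27097 = 48642 + ((10/141)*(141 - 1960)/65)*(1/27097) = 48642 + ((10/141)*(1/65)*(-1819))*(1/27097) = 48642 - 3638/1833*1/27097 = 48642 - 3638/49668801 = 2415989814604/49668801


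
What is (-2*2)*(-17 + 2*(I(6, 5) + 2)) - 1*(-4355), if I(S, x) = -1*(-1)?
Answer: 4399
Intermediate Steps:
I(S, x) = 1
(-2*2)*(-17 + 2*(I(6, 5) + 2)) - 1*(-4355) = (-2*2)*(-17 + 2*(1 + 2)) - 1*(-4355) = -4*(-17 + 2*3) + 4355 = -4*(-17 + 6) + 4355 = -4*(-11) + 4355 = 44 + 4355 = 4399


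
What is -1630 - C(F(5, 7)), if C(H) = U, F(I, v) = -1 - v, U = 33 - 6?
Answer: -1657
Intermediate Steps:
U = 27
C(H) = 27
-1630 - C(F(5, 7)) = -1630 - 1*27 = -1630 - 27 = -1657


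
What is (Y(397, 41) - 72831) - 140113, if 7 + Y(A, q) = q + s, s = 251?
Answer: -212659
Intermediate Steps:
Y(A, q) = 244 + q (Y(A, q) = -7 + (q + 251) = -7 + (251 + q) = 244 + q)
(Y(397, 41) - 72831) - 140113 = ((244 + 41) - 72831) - 140113 = (285 - 72831) - 140113 = -72546 - 140113 = -212659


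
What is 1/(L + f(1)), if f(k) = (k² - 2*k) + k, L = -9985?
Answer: -1/9985 ≈ -0.00010015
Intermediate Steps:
f(k) = k² - k
1/(L + f(1)) = 1/(-9985 + 1*(-1 + 1)) = 1/(-9985 + 1*0) = 1/(-9985 + 0) = 1/(-9985) = -1/9985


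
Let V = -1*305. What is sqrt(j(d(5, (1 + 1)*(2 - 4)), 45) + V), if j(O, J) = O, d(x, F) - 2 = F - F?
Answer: I*sqrt(303) ≈ 17.407*I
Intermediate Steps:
d(x, F) = 2 (d(x, F) = 2 + (F - F) = 2 + 0 = 2)
V = -305
sqrt(j(d(5, (1 + 1)*(2 - 4)), 45) + V) = sqrt(2 - 305) = sqrt(-303) = I*sqrt(303)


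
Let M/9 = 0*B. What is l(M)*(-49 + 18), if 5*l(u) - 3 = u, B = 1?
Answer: -93/5 ≈ -18.600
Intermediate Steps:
M = 0 (M = 9*(0*1) = 9*0 = 0)
l(u) = ⅗ + u/5
l(M)*(-49 + 18) = (⅗ + (⅕)*0)*(-49 + 18) = (⅗ + 0)*(-31) = (⅗)*(-31) = -93/5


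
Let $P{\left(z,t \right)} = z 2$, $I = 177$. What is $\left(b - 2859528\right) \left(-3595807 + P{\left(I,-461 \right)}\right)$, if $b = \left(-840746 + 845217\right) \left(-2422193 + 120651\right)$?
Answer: $37008191200325930$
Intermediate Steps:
$P{\left(z,t \right)} = 2 z$
$b = -10290194282$ ($b = 4471 \left(-2301542\right) = -10290194282$)
$\left(b - 2859528\right) \left(-3595807 + P{\left(I,-461 \right)}\right) = \left(-10290194282 - 2859528\right) \left(-3595807 + 2 \cdot 177\right) = - 10293053810 \left(-3595807 + 354\right) = \left(-10293053810\right) \left(-3595453\right) = 37008191200325930$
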